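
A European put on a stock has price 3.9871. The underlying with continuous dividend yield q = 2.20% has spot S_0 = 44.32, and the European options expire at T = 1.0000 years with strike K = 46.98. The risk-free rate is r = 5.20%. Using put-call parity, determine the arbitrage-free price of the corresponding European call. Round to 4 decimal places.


Answer: Call price = 2.7432

Derivation:
Put-call parity: C - P = S_0 * exp(-qT) - K * exp(-rT).
S_0 * exp(-qT) = 44.3200 * 0.97824024 = 43.35560722
K * exp(-rT) = 46.9800 * 0.94932887 = 44.59947016
C = P + S*exp(-qT) - K*exp(-rT)
C = 3.9871 + 43.35560722 - 44.59947016 = 2.7432


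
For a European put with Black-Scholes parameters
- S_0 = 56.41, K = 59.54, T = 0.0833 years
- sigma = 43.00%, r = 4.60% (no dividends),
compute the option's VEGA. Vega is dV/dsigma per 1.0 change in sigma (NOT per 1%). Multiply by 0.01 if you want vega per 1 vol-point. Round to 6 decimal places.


d1 = -0.3422010298; d2 = -0.4663065092
phi(d1) = 0.3762545742; exp(-qT) = 1.0000000000; exp(-rT) = 0.9961755320
Vega = S * exp(-qT) * phi(d1) * sqrt(T) = 56.4100 * 1.0000000000 * 0.3762545742 * 0.2886173938 = 6.125766

Answer: Vega = 6.125766


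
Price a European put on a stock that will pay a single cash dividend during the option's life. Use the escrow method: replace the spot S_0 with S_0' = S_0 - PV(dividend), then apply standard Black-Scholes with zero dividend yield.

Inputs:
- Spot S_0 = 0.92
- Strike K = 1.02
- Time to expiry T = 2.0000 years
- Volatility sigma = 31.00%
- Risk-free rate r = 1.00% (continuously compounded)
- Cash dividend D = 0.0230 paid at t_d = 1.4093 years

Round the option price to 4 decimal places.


Answer: Price = 0.2207

Derivation:
PV(D) = D * exp(-r * t_d) = 0.0230 * 0.98600584 = 0.02267813
S_0' = S_0 - PV(D) = 0.9200 - 0.02267813 = 0.89732187
d1 = (ln(S_0'/K) + (r + sigma^2/2)*T) / (sigma*sqrt(T)) = -0.02747061
d2 = d1 - sigma*sqrt(T) = -0.46587681
exp(-rT) = 0.98019867
N(-d1) = 0.51095781; N(-d2) = 0.67934816
P = K * exp(-rT) * N(-d2) - S_0' * N(-d1) = 1.0200 * 0.98019867 * 0.67934816 - 0.89732187 * 0.51095781 = 0.2207


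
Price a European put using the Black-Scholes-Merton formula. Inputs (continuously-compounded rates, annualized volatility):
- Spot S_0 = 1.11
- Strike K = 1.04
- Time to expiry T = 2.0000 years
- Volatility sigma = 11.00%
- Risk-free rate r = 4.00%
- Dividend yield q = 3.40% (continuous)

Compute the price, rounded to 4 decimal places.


Answer: Price = 0.0309

Derivation:
d1 = (ln(S/K) + (r - q + 0.5*sigma^2) * T) / (sigma * sqrt(T)) = 0.57365196
d2 = d1 - sigma * sqrt(T) = 0.41808847
exp(-rT) = 0.92311635; exp(-qT) = 0.93426047
P = K * exp(-rT) * N(-d2) - S_0 * exp(-qT) * N(-d1)
N(-d1) = 0.28310167; N(-d2) = 0.33794122
P = 1.0400 * 0.92311635 * 0.33794122 - 1.1100 * 0.93426047 * 0.28310167 = 0.0309


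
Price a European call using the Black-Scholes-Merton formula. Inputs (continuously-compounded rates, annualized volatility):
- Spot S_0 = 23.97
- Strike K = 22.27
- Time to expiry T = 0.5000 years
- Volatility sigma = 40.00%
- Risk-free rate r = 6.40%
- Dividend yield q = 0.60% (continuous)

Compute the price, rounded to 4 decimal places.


d1 = (ln(S/K) + (r - q + 0.5*sigma^2) * T) / (sigma * sqrt(T)) = 0.50403479
d2 = d1 - sigma * sqrt(T) = 0.22119208
exp(-rT) = 0.96850658; exp(-qT) = 0.99700450
C = S_0 * exp(-qT) * N(d1) - K * exp(-rT) * N(d2)
N(d1) = 0.69288154; N(d2) = 0.58752856
C = 23.9700 * 0.99700450 * 0.69288154 - 22.2700 * 0.96850658 * 0.58752856 = 3.8864

Answer: Price = 3.8864


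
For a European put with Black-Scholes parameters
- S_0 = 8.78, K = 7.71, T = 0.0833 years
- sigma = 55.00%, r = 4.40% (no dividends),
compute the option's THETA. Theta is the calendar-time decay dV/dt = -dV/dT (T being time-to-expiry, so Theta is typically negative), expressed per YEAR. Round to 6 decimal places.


Answer: Theta = -2.108205

Derivation:
d1 = 0.9211474380; d2 = 0.7624078714
phi(d1) = 0.2610104499; exp(-qT) = 1.0000000000; exp(-rT) = 0.9963415086
Theta = -S*exp(-qT)*phi(d1)*sigma/(2*sqrt(T)) + r*K*exp(-rT)*N(-d2) - q*S*exp(-qT)*N(-d1)
N(-d1) = 0.1784867280; N(-d2) = 0.2229083049; sqrt(T) = 0.2886173938
Term 1 = -8.7800 * 1.0000000000 * 0.2610104499 * 0.5500 / (2 * 0.2886173938) = -2.1835473011
Term 2 = 0.0440 * 7.7100 * 0.9963415086 * 0.2229083049 = 0.0753427604
Term 3 = 0 (no dividend yield, q = 0)
Theta = -2.1835473011 + (0.0753427604) + (0.0000000000) = -2.108205


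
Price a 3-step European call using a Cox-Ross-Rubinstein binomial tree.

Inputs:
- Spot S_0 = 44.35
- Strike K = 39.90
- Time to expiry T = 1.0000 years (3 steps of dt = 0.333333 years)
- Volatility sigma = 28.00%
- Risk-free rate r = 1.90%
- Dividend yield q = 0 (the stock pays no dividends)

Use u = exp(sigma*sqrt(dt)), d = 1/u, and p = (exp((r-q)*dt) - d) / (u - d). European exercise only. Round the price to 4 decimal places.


Answer: Price = V(0,0) = 7.7761

Derivation:
dt = T/N = 0.333333
u = exp(sigma*sqrt(dt)) = 1.175458; d = 1/u = 0.850732
p = (exp((r-q)*dt) - d) / (u - d) = 0.479239
Discount per step: exp(-r*dt) = 0.993687
Stock lattice S(k, i) with i counting down-moves:
  k=0: S(0,0) = 44.3500
  k=1: S(1,0) = 52.1316; S(1,1) = 37.7300
  k=2: S(2,0) = 61.2785; S(2,1) = 44.3500; S(2,2) = 32.0981
  k=3: S(3,0) = 72.0303; S(3,1) = 52.1316; S(3,2) = 37.7300; S(3,3) = 27.3069
Terminal payoffs V(N, i) = max(S_T - K, 0):
  V(3,0) = 32.130305; V(3,1) = 12.231574; V(3,2) = 0.000000; V(3,3) = 0.000000
Backward induction: V(k, i) = exp(-r*dt) * [p * V(k+1, i) + (1-p) * V(k+1, i+1)].
  V(2,0) = exp(-r*dt) * [p*32.130305 + (1-p)*12.231574] = 21.630390
  V(2,1) = exp(-r*dt) * [p*12.231574 + (1-p)*0.000000] = 5.824837
  V(2,2) = exp(-r*dt) * [p*0.000000 + (1-p)*0.000000] = 0.000000
  V(1,0) = exp(-r*dt) * [p*21.630390 + (1-p)*5.824837] = 13.314875
  V(1,1) = exp(-r*dt) * [p*5.824837 + (1-p)*0.000000] = 2.773864
  V(0,0) = exp(-r*dt) * [p*13.314875 + (1-p)*2.773864] = 7.776120


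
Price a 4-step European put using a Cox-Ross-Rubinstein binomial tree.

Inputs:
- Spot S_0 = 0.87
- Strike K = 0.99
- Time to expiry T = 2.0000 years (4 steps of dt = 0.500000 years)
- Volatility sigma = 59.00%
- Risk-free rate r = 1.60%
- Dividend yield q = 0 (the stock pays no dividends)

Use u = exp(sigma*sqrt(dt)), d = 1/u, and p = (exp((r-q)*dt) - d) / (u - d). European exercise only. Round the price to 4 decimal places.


Answer: Price = V(0,0) = 0.3414

Derivation:
dt = T/N = 0.500000
u = exp(sigma*sqrt(dt)) = 1.517695; d = 1/u = 0.658894
p = (exp((r-q)*dt) - d) / (u - d) = 0.406541
Discount per step: exp(-r*dt) = 0.992032
Stock lattice S(k, i) with i counting down-moves:
  k=0: S(0,0) = 0.8700
  k=1: S(1,0) = 1.3204; S(1,1) = 0.5732
  k=2: S(2,0) = 2.0040; S(2,1) = 0.8700; S(2,2) = 0.3777
  k=3: S(3,0) = 3.0414; S(3,1) = 1.3204; S(3,2) = 0.5732; S(3,3) = 0.2489
  k=4: S(4,0) = 4.6159; S(4,1) = 2.0040; S(4,2) = 0.8700; S(4,3) = 0.3777; S(4,4) = 0.1640
Terminal payoffs V(N, i) = max(K - S_T, 0):
  V(4,0) = 0.000000; V(4,1) = 0.000000; V(4,2) = 0.120000; V(4,3) = 0.612297; V(4,4) = 0.826024
Backward induction: V(k, i) = exp(-r*dt) * [p * V(k+1, i) + (1-p) * V(k+1, i+1)].
  V(3,0) = exp(-r*dt) * [p*0.000000 + (1-p)*0.000000] = 0.000000
  V(3,1) = exp(-r*dt) * [p*0.000000 + (1-p)*0.120000] = 0.070648
  V(3,2) = exp(-r*dt) * [p*0.120000 + (1-p)*0.612297] = 0.408874
  V(3,3) = exp(-r*dt) * [p*0.612297 + (1-p)*0.826024] = 0.733246
  V(2,0) = exp(-r*dt) * [p*0.000000 + (1-p)*0.070648] = 0.041592
  V(2,1) = exp(-r*dt) * [p*0.070648 + (1-p)*0.408874] = 0.269209
  V(2,2) = exp(-r*dt) * [p*0.408874 + (1-p)*0.733246] = 0.596583
  V(1,0) = exp(-r*dt) * [p*0.041592 + (1-p)*0.269209] = 0.175266
  V(1,1) = exp(-r*dt) * [p*0.269209 + (1-p)*0.596583] = 0.459799
  V(0,0) = exp(-r*dt) * [p*0.175266 + (1-p)*0.459799] = 0.341382


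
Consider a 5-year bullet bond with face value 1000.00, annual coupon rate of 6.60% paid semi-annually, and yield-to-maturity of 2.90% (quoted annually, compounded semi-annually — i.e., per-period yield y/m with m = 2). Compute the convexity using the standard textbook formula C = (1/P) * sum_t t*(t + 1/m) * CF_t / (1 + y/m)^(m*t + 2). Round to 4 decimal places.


Answer: Convexity = 22.4524

Derivation:
Coupon per period c = face * coupon_rate / m = 33.000000
Periods per year m = 2; per-period yield y/m = 0.014500
Number of cashflows N = 10
Cashflows (t years, CF_t, discount factor 1/(1+y/m)^(m*t), PV):
  t = 0.5000: CF_t = 33.000000, DF = 0.985707, PV = 32.528339
  t = 1.0000: CF_t = 33.000000, DF = 0.971619, PV = 32.063420
  t = 1.5000: CF_t = 33.000000, DF = 0.957732, PV = 31.605145
  t = 2.0000: CF_t = 33.000000, DF = 0.944043, PV = 31.153420
  t = 2.5000: CF_t = 33.000000, DF = 0.930550, PV = 30.708152
  t = 3.0000: CF_t = 33.000000, DF = 0.917250, PV = 30.269248
  t = 3.5000: CF_t = 33.000000, DF = 0.904140, PV = 29.836617
  t = 4.0000: CF_t = 33.000000, DF = 0.891217, PV = 29.410170
  t = 4.5000: CF_t = 33.000000, DF = 0.878479, PV = 28.989817
  t = 5.0000: CF_t = 1033.000000, DF = 0.865923, PV = 894.498894
Price P = sum_t PV_t = 1171.063222
Convexity numerator sum_t t*(t + 1/m) * CF_t / (1+y/m)^(m*t + 2):
  t = 0.5000: term = 15.802572
  t = 1.0000: term = 46.730130
  t = 1.5000: term = 92.124456
  t = 2.0000: term = 151.346240
  t = 2.5000: term = 223.774628
  t = 3.0000: term = 308.806781
  t = 3.5000: term = 405.857441
  t = 4.0000: term = 514.358512
  t = 4.5000: term = 633.758640
  t = 5.0000: term = 23900.577729
Convexity = (1/P) * sum = 26293.137130 / 1171.063222 = 22.452363


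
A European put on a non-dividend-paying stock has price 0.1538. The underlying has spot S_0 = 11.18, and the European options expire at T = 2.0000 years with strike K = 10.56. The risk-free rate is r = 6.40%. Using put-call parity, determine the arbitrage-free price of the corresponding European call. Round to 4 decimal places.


Answer: Call price = 2.0425

Derivation:
Put-call parity: C - P = S_0 * exp(-qT) - K * exp(-rT).
S_0 * exp(-qT) = 11.1800 * 1.00000000 = 11.18000000
K * exp(-rT) = 10.5600 * 0.87985338 = 9.29125168
C = P + S*exp(-qT) - K*exp(-rT)
C = 0.1538 + 11.18000000 - 9.29125168 = 2.0425


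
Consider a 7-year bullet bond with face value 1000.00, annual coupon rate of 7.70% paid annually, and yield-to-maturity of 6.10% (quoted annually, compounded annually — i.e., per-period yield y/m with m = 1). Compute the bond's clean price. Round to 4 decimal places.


Coupon per period c = face * coupon_rate / m = 77.000000
Periods per year m = 1; per-period yield y/m = 0.061000
Number of cashflows N = 7
Cashflows (t years, CF_t, discount factor 1/(1+y/m)^(m*t), PV):
  t = 1.0000: CF_t = 77.000000, DF = 0.942507, PV = 72.573044
  t = 2.0000: CF_t = 77.000000, DF = 0.888320, PV = 68.400607
  t = 3.0000: CF_t = 77.000000, DF = 0.837247, PV = 64.468056
  t = 4.0000: CF_t = 77.000000, DF = 0.789112, PV = 60.761598
  t = 5.0000: CF_t = 77.000000, DF = 0.743743, PV = 57.268236
  t = 6.0000: CF_t = 77.000000, DF = 0.700983, PV = 53.975717
  t = 7.0000: CF_t = 1077.000000, DF = 0.660682, PV = 711.554248
Price P = sum_t PV_t = 1089.001507

Answer: Price = 1089.0015


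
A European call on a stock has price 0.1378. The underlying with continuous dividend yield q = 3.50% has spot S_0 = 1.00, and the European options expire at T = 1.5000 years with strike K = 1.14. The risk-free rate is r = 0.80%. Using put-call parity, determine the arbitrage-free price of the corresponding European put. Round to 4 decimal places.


Answer: Put price = 0.3153

Derivation:
Put-call parity: C - P = S_0 * exp(-qT) - K * exp(-rT).
S_0 * exp(-qT) = 1.0000 * 0.94885432 = 0.94885432
K * exp(-rT) = 1.1400 * 0.98807171 = 1.12640175
P = C - S*exp(-qT) + K*exp(-rT)
P = 0.1378 - 0.94885432 + 1.12640175 = 0.3153


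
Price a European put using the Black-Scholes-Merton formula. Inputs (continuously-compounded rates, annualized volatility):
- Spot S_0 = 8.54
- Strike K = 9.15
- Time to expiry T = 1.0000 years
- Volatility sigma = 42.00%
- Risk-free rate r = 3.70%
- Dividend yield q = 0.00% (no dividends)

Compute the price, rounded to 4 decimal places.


d1 = (ln(S/K) + (r - q + 0.5*sigma^2) * T) / (sigma * sqrt(T)) = 0.13382650
d2 = d1 - sigma * sqrt(T) = -0.28617350
exp(-rT) = 0.96367614; exp(-qT) = 1.00000000
P = K * exp(-rT) * N(-d2) - S_0 * exp(-qT) * N(-d1)
N(-d1) = 0.44676989; N(-d2) = 0.61262738
P = 9.1500 * 0.96367614 * 0.61262738 - 8.5400 * 1.00000000 * 0.44676989 = 1.5865

Answer: Price = 1.5865


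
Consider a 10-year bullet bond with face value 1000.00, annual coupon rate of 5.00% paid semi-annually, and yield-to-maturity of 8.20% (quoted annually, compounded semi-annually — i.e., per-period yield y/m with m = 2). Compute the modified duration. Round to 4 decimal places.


Answer: Modified duration = 7.3747

Derivation:
Coupon per period c = face * coupon_rate / m = 25.000000
Periods per year m = 2; per-period yield y/m = 0.041000
Number of cashflows N = 20
Cashflows (t years, CF_t, discount factor 1/(1+y/m)^(m*t), PV):
  t = 0.5000: CF_t = 25.000000, DF = 0.960615, PV = 24.015370
  t = 1.0000: CF_t = 25.000000, DF = 0.922781, PV = 23.069520
  t = 1.5000: CF_t = 25.000000, DF = 0.886437, PV = 22.160922
  t = 2.0000: CF_t = 25.000000, DF = 0.851524, PV = 21.288109
  t = 2.5000: CF_t = 25.000000, DF = 0.817987, PV = 20.449673
  t = 3.0000: CF_t = 25.000000, DF = 0.785770, PV = 19.644258
  t = 3.5000: CF_t = 25.000000, DF = 0.754823, PV = 18.870565
  t = 4.0000: CF_t = 25.000000, DF = 0.725094, PV = 18.127344
  t = 4.5000: CF_t = 25.000000, DF = 0.696536, PV = 17.413395
  t = 5.0000: CF_t = 25.000000, DF = 0.669103, PV = 16.727565
  t = 5.5000: CF_t = 25.000000, DF = 0.642750, PV = 16.068746
  t = 6.0000: CF_t = 25.000000, DF = 0.617435, PV = 15.435875
  t = 6.5000: CF_t = 25.000000, DF = 0.593117, PV = 14.827930
  t = 7.0000: CF_t = 25.000000, DF = 0.569757, PV = 14.243929
  t = 7.5000: CF_t = 25.000000, DF = 0.547317, PV = 13.682929
  t = 8.0000: CF_t = 25.000000, DF = 0.525761, PV = 13.144024
  t = 8.5000: CF_t = 25.000000, DF = 0.505054, PV = 12.626344
  t = 9.0000: CF_t = 25.000000, DF = 0.485162, PV = 12.129053
  t = 9.5000: CF_t = 25.000000, DF = 0.466054, PV = 11.651347
  t = 10.0000: CF_t = 1025.000000, DF = 0.447698, PV = 458.890720
Price P = sum_t PV_t = 784.467615
First compute Macaulay numerator sum_t t * PV_t:
  t * PV_t at t = 0.5000: 12.007685
  t * PV_t at t = 1.0000: 23.069520
  t * PV_t at t = 1.5000: 33.241383
  t * PV_t at t = 2.0000: 42.576219
  t * PV_t at t = 2.5000: 51.124182
  t * PV_t at t = 3.0000: 58.932774
  t * PV_t at t = 3.5000: 66.046977
  t * PV_t at t = 4.0000: 72.509375
  t * PV_t at t = 4.5000: 78.360276
  t * PV_t at t = 5.0000: 83.637823
  t * PV_t at t = 5.5000: 88.378103
  t * PV_t at t = 6.0000: 92.615250
  t * PV_t at t = 6.5000: 96.381545
  t * PV_t at t = 7.0000: 99.707502
  t * PV_t at t = 7.5000: 102.621966
  t * PV_t at t = 8.0000: 105.152190
  t * PV_t at t = 8.5000: 107.323921
  t * PV_t at t = 9.0000: 109.161473
  t * PV_t at t = 9.5000: 110.687799
  t * PV_t at t = 10.0000: 4588.907200
Macaulay duration D = 6022.443162 / 784.467615 = 7.677109
Modified duration = D / (1 + y/m) = 7.677109 / (1 + 0.041000) = 7.374744


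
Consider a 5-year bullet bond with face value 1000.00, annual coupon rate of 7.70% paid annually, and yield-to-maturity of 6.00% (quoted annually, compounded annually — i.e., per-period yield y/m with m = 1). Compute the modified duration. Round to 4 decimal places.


Coupon per period c = face * coupon_rate / m = 77.000000
Periods per year m = 1; per-period yield y/m = 0.060000
Number of cashflows N = 5
Cashflows (t years, CF_t, discount factor 1/(1+y/m)^(m*t), PV):
  t = 1.0000: CF_t = 77.000000, DF = 0.943396, PV = 72.641509
  t = 2.0000: CF_t = 77.000000, DF = 0.889996, PV = 68.529726
  t = 3.0000: CF_t = 77.000000, DF = 0.839619, PV = 64.650685
  t = 4.0000: CF_t = 77.000000, DF = 0.792094, PV = 60.991212
  t = 5.0000: CF_t = 1077.000000, DF = 0.747258, PV = 804.797052
Price P = sum_t PV_t = 1071.610184
First compute Macaulay numerator sum_t t * PV_t:
  t * PV_t at t = 1.0000: 72.641509
  t * PV_t at t = 2.0000: 137.059452
  t * PV_t at t = 3.0000: 193.952054
  t * PV_t at t = 4.0000: 243.964848
  t * PV_t at t = 5.0000: 4023.985261
Macaulay duration D = 4671.603125 / 1071.610184 = 4.359424
Modified duration = D / (1 + y/m) = 4.359424 / (1 + 0.060000) = 4.112664

Answer: Modified duration = 4.1127


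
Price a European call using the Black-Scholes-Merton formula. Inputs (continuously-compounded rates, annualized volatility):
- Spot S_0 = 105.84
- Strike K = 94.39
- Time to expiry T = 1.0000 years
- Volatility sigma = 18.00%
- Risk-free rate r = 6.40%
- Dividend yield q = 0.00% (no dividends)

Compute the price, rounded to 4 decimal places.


Answer: Price = 18.7730

Derivation:
d1 = (ln(S/K) + (r - q + 0.5*sigma^2) * T) / (sigma * sqrt(T)) = 1.08162991
d2 = d1 - sigma * sqrt(T) = 0.90162991
exp(-rT) = 0.93800500; exp(-qT) = 1.00000000
C = S_0 * exp(-qT) * N(d1) - K * exp(-rT) * N(d2)
N(d1) = 0.86029150; N(d2) = 0.81637325
C = 105.8400 * 1.00000000 * 0.86029150 - 94.3900 * 0.93800500 * 0.81637325 = 18.7730


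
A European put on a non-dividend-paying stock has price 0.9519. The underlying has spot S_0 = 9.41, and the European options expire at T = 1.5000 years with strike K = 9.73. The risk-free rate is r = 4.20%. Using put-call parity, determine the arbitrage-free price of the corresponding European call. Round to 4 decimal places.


Put-call parity: C - P = S_0 * exp(-qT) - K * exp(-rT).
S_0 * exp(-qT) = 9.4100 * 1.00000000 = 9.41000000
K * exp(-rT) = 9.7300 * 0.93894347 = 9.13592000
C = P + S*exp(-qT) - K*exp(-rT)
C = 0.9519 + 9.41000000 - 9.13592000 = 1.2260

Answer: Call price = 1.2260


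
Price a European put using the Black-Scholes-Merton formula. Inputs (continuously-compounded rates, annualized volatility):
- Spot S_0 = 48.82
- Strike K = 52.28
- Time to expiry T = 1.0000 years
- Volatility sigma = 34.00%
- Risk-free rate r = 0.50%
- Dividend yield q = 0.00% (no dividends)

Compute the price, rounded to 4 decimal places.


Answer: Price = 8.5228

Derivation:
d1 = (ln(S/K) + (r - q + 0.5*sigma^2) * T) / (sigma * sqrt(T)) = -0.01668772
d2 = d1 - sigma * sqrt(T) = -0.35668772
exp(-rT) = 0.99501248; exp(-qT) = 1.00000000
P = K * exp(-rT) * N(-d2) - S_0 * exp(-qT) * N(-d1)
N(-d1) = 0.50665713; N(-d2) = 0.63933720
P = 52.2800 * 0.99501248 * 0.63933720 - 48.8200 * 1.00000000 * 0.50665713 = 8.5228


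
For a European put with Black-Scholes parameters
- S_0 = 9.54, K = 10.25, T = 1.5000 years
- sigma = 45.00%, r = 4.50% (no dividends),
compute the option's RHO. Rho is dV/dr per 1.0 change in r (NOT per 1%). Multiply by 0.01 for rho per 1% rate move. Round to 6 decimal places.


Answer: Rho = -8.788743

Derivation:
d1 = 0.2677941492; d2 = -0.2833410429
phi(d1) = 0.3848908904; exp(-qT) = 1.0000000000; exp(-rT) = 0.9347277206
N(-d2) = 0.6115422910
Rho = -K*T*exp(-rT)*N(-d2) = -10.2500 * 1.5000 * 0.9347277206 * 0.6115422910 = -8.788743


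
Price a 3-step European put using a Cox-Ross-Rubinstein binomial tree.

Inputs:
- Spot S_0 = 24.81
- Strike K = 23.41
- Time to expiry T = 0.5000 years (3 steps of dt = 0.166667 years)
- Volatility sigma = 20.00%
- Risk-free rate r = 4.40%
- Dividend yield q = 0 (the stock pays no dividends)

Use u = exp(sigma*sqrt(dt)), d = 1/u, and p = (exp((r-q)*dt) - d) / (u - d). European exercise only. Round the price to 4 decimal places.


dt = T/N = 0.166667
u = exp(sigma*sqrt(dt)) = 1.085076; d = 1/u = 0.921595
p = (exp((r-q)*dt) - d) / (u - d) = 0.524621
Discount per step: exp(-r*dt) = 0.992693
Stock lattice S(k, i) with i counting down-moves:
  k=0: S(0,0) = 24.8100
  k=1: S(1,0) = 26.9207; S(1,1) = 22.8648
  k=2: S(2,0) = 29.2110; S(2,1) = 24.8100; S(2,2) = 21.0720
  k=3: S(3,0) = 31.6962; S(3,1) = 26.9207; S(3,2) = 22.8648; S(3,3) = 19.4199
Terminal payoffs V(N, i) = max(K - S_T, 0):
  V(3,0) = 0.000000; V(3,1) = 0.000000; V(3,2) = 0.545234; V(3,3) = 3.990110
Backward induction: V(k, i) = exp(-r*dt) * [p * V(k+1, i) + (1-p) * V(k+1, i+1)].
  V(2,0) = exp(-r*dt) * [p*0.000000 + (1-p)*0.000000] = 0.000000
  V(2,1) = exp(-r*dt) * [p*0.000000 + (1-p)*0.545234] = 0.257299
  V(2,2) = exp(-r*dt) * [p*0.545234 + (1-p)*3.990110] = 2.166905
  V(1,0) = exp(-r*dt) * [p*0.000000 + (1-p)*0.257299] = 0.121421
  V(1,1) = exp(-r*dt) * [p*0.257299 + (1-p)*2.166905] = 1.156572
  V(0,0) = exp(-r*dt) * [p*0.121421 + (1-p)*1.156572] = 0.609027

Answer: Price = V(0,0) = 0.6090


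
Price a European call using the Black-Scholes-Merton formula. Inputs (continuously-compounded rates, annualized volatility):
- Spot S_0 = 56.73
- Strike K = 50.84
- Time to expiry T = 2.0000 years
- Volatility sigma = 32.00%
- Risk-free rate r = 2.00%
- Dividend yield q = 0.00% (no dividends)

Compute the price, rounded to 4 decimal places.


d1 = (ln(S/K) + (r - q + 0.5*sigma^2) * T) / (sigma * sqrt(T)) = 0.55689018
d2 = d1 - sigma * sqrt(T) = 0.10434184
exp(-rT) = 0.96078944; exp(-qT) = 1.00000000
C = S_0 * exp(-qT) * N(d1) - K * exp(-rT) * N(d2)
N(d1) = 0.71119877; N(d2) = 0.54155096
C = 56.7300 * 1.00000000 * 0.71119877 - 50.8400 * 0.96078944 * 0.54155096 = 13.8934

Answer: Price = 13.8934


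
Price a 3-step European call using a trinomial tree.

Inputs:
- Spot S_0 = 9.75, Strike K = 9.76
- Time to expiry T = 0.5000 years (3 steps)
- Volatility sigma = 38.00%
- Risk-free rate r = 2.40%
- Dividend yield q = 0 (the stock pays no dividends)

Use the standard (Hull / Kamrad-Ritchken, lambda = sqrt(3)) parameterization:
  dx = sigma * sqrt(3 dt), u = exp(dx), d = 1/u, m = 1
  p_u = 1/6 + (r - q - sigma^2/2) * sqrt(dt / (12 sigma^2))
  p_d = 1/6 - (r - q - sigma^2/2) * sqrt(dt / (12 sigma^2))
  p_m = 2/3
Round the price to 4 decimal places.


Answer: Price = V(0,0) = 0.9926

Derivation:
dt = T/N = 0.166667; dx = sigma*sqrt(3*dt) = 0.268701
u = exp(dx) = 1.308263; d = 1/u = 0.764372
p_u = 0.151718, p_m = 0.666667, p_d = 0.181615
Discount per step: exp(-r*dt) = 0.996008
Stock lattice S(k, j) with j the centered position index:
  k=0: S(0,+0) = 9.7500
  k=1: S(1,-1) = 7.4526; S(1,+0) = 9.7500; S(1,+1) = 12.7556
  k=2: S(2,-2) = 5.6966; S(2,-1) = 7.4526; S(2,+0) = 9.7500; S(2,+1) = 12.7556; S(2,+2) = 16.6876
  k=3: S(3,-3) = 4.3543; S(3,-2) = 5.6966; S(3,-1) = 7.4526; S(3,+0) = 9.7500; S(3,+1) = 12.7556; S(3,+2) = 16.6876; S(3,+3) = 21.8318
Terminal payoffs V(N, j) = max(S_T - K, 0):
  V(3,-3) = 0.000000; V(3,-2) = 0.000000; V(3,-1) = 0.000000; V(3,+0) = 0.000000; V(3,+1) = 2.995568; V(3,+2) = 6.927642; V(3,+3) = 12.071830
Backward induction: V(k, j) = exp(-r*dt) * [p_u * V(k+1, j+1) + p_m * V(k+1, j) + p_d * V(k+1, j-1)]
  V(2,-2) = exp(-r*dt) * [p_u*0.000000 + p_m*0.000000 + p_d*0.000000] = 0.000000
  V(2,-1) = exp(-r*dt) * [p_u*0.000000 + p_m*0.000000 + p_d*0.000000] = 0.000000
  V(2,+0) = exp(-r*dt) * [p_u*2.995568 + p_m*0.000000 + p_d*0.000000] = 0.452668
  V(2,+1) = exp(-r*dt) * [p_u*6.927642 + p_m*2.995568 + p_d*0.000000] = 3.035926
  V(2,+2) = exp(-r*dt) * [p_u*12.071830 + p_m*6.927642 + p_d*2.995568] = 6.966065
  V(1,-1) = exp(-r*dt) * [p_u*0.452668 + p_m*0.000000 + p_d*0.000000] = 0.068404
  V(1,+0) = exp(-r*dt) * [p_u*3.035926 + p_m*0.452668 + p_d*0.000000] = 0.759340
  V(1,+1) = exp(-r*dt) * [p_u*6.966065 + p_m*3.035926 + p_d*0.452668] = 3.150414
  V(0,+0) = exp(-r*dt) * [p_u*3.150414 + p_m*0.759340 + p_d*0.068404] = 0.992647


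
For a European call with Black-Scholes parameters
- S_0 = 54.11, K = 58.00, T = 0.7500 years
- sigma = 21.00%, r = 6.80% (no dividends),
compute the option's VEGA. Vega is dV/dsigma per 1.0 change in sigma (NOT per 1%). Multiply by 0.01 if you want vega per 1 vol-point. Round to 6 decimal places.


Answer: Vega = 18.693683

Derivation:
d1 = -0.0103730537; d2 = -0.1922383885
phi(d1) = 0.3989208178; exp(-qT) = 1.0000000000; exp(-rT) = 0.9502786705
Vega = S * exp(-qT) * phi(d1) * sqrt(T) = 54.1100 * 1.0000000000 * 0.3989208178 * 0.8660254038 = 18.693683


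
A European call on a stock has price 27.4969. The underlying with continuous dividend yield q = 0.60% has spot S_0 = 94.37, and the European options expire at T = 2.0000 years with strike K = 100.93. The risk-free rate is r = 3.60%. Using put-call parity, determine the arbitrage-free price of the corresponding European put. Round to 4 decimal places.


Put-call parity: C - P = S_0 * exp(-qT) - K * exp(-rT).
S_0 * exp(-qT) = 94.3700 * 0.98807171 = 93.24432754
K * exp(-rT) = 100.9300 * 0.93053090 = 93.91848331
P = C - S*exp(-qT) + K*exp(-rT)
P = 27.4969 - 93.24432754 + 93.91848331 = 28.1711

Answer: Put price = 28.1711


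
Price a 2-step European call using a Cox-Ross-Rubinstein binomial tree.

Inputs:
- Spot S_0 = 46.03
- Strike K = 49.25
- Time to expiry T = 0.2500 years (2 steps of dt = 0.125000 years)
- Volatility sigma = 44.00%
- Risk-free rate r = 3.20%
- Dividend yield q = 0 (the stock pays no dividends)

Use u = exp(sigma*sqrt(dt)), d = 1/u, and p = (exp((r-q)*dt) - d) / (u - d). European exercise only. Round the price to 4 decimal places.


Answer: Price = V(0,0) = 3.0268

Derivation:
dt = T/N = 0.125000
u = exp(sigma*sqrt(dt)) = 1.168316; d = 1/u = 0.855933
p = (exp((r-q)*dt) - d) / (u - d) = 0.474018
Discount per step: exp(-r*dt) = 0.996008
Stock lattice S(k, i) with i counting down-moves:
  k=0: S(0,0) = 46.0300
  k=1: S(1,0) = 53.7776; S(1,1) = 39.3986
  k=2: S(2,0) = 62.8292; S(2,1) = 46.0300; S(2,2) = 33.7225
Terminal payoffs V(N, i) = max(S_T - K, 0):
  V(2,0) = 13.579226; V(2,1) = 0.000000; V(2,2) = 0.000000
Backward induction: V(k, i) = exp(-r*dt) * [p * V(k+1, i) + (1-p) * V(k+1, i+1)].
  V(1,0) = exp(-r*dt) * [p*13.579226 + (1-p)*0.000000] = 6.411099
  V(1,1) = exp(-r*dt) * [p*0.000000 + (1-p)*0.000000] = 0.000000
  V(0,0) = exp(-r*dt) * [p*6.411099 + (1-p)*0.000000] = 3.026843


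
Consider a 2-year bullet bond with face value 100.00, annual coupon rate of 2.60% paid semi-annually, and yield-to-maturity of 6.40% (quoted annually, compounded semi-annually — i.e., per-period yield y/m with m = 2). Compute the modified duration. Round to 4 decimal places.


Coupon per period c = face * coupon_rate / m = 1.300000
Periods per year m = 2; per-period yield y/m = 0.032000
Number of cashflows N = 4
Cashflows (t years, CF_t, discount factor 1/(1+y/m)^(m*t), PV):
  t = 0.5000: CF_t = 1.300000, DF = 0.968992, PV = 1.259690
  t = 1.0000: CF_t = 1.300000, DF = 0.938946, PV = 1.220630
  t = 1.5000: CF_t = 1.300000, DF = 0.909831, PV = 1.182781
  t = 2.0000: CF_t = 101.300000, DF = 0.881620, PV = 89.308060
Price P = sum_t PV_t = 92.971161
First compute Macaulay numerator sum_t t * PV_t:
  t * PV_t at t = 0.5000: 0.629845
  t * PV_t at t = 1.0000: 1.220630
  t * PV_t at t = 1.5000: 1.774171
  t * PV_t at t = 2.0000: 178.616120
Macaulay duration D = 182.240766 / 92.971161 = 1.960186
Modified duration = D / (1 + y/m) = 1.960186 / (1 + 0.032000) = 1.899405

Answer: Modified duration = 1.8994


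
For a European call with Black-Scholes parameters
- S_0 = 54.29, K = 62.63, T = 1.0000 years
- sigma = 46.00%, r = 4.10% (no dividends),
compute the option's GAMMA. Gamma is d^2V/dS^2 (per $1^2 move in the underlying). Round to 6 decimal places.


d1 = 0.0084688073; d2 = -0.4515311927
phi(d1) = 0.3989279744; exp(-qT) = 1.0000000000; exp(-rT) = 0.9598291299
Gamma = exp(-qT) * phi(d1) / (S * sigma * sqrt(T)) = 1.0000000000 * 0.3989279744 / (54.2900 * 0.4600 * 1.0000000000) = 0.015974

Answer: Gamma = 0.015974


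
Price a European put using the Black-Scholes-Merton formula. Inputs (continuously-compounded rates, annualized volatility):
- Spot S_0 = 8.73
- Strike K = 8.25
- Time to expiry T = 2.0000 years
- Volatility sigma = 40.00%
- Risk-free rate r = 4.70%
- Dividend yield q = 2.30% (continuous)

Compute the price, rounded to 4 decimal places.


d1 = (ln(S/K) + (r - q + 0.5*sigma^2) * T) / (sigma * sqrt(T)) = 0.46766658
d2 = d1 - sigma * sqrt(T) = -0.09801884
exp(-rT) = 0.91028276; exp(-qT) = 0.95504196
P = K * exp(-rT) * N(-d2) - S_0 * exp(-qT) * N(-d1)
N(-d1) = 0.32001152; N(-d2) = 0.53904133
P = 8.2500 * 0.91028276 * 0.53904133 - 8.7300 * 0.95504196 * 0.32001152 = 1.3800

Answer: Price = 1.3800


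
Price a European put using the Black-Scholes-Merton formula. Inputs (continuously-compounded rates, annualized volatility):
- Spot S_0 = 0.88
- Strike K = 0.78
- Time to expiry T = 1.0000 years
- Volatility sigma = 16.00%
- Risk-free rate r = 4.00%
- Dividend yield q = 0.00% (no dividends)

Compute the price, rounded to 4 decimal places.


Answer: Price = 0.0107

Derivation:
d1 = (ln(S/K) + (r - q + 0.5*sigma^2) * T) / (sigma * sqrt(T)) = 1.08392492
d2 = d1 - sigma * sqrt(T) = 0.92392492
exp(-rT) = 0.96078944; exp(-qT) = 1.00000000
P = K * exp(-rT) * N(-d2) - S_0 * exp(-qT) * N(-d1)
N(-d1) = 0.13919904; N(-d2) = 0.17776270
P = 0.7800 * 0.96078944 * 0.17776270 - 0.8800 * 1.00000000 * 0.13919904 = 0.0107


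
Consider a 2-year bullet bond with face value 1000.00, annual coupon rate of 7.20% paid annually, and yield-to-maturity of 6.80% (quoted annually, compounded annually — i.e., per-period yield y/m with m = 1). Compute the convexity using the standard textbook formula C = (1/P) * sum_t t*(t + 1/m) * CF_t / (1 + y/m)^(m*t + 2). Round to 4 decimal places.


Coupon per period c = face * coupon_rate / m = 72.000000
Periods per year m = 1; per-period yield y/m = 0.068000
Number of cashflows N = 2
Cashflows (t years, CF_t, discount factor 1/(1+y/m)^(m*t), PV):
  t = 1.0000: CF_t = 72.000000, DF = 0.936330, PV = 67.415730
  t = 2.0000: CF_t = 1072.000000, DF = 0.876713, PV = 939.836440
Price P = sum_t PV_t = 1007.252171
Convexity numerator sum_t t*(t + 1/m) * CF_t / (1+y/m)^(m*t + 2):
  t = 1.0000: term = 118.208508
  t = 2.0000: term = 4943.801500
Convexity = (1/P) * sum = 5062.010008 / 1007.252171 = 5.025564

Answer: Convexity = 5.0256


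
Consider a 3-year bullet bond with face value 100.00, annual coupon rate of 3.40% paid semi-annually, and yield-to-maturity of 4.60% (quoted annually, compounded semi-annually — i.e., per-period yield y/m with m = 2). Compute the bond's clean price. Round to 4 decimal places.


Coupon per period c = face * coupon_rate / m = 1.700000
Periods per year m = 2; per-period yield y/m = 0.023000
Number of cashflows N = 6
Cashflows (t years, CF_t, discount factor 1/(1+y/m)^(m*t), PV):
  t = 0.5000: CF_t = 1.700000, DF = 0.977517, PV = 1.661779
  t = 1.0000: CF_t = 1.700000, DF = 0.955540, PV = 1.624417
  t = 1.5000: CF_t = 1.700000, DF = 0.934056, PV = 1.587896
  t = 2.0000: CF_t = 1.700000, DF = 0.913056, PV = 1.552195
  t = 2.5000: CF_t = 1.700000, DF = 0.892528, PV = 1.517298
  t = 3.0000: CF_t = 101.700000, DF = 0.872461, PV = 88.729319
Price P = sum_t PV_t = 96.672905

Answer: Price = 96.6729


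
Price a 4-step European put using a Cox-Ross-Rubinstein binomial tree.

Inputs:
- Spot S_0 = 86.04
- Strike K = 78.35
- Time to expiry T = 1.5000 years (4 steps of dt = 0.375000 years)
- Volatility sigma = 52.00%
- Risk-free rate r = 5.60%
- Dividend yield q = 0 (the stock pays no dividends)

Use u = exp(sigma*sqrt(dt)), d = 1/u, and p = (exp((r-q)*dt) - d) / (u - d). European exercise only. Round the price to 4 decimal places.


dt = T/N = 0.375000
u = exp(sigma*sqrt(dt)) = 1.374972; d = 1/u = 0.727287
p = (exp((r-q)*dt) - d) / (u - d) = 0.453824
Discount per step: exp(-r*dt) = 0.979219
Stock lattice S(k, i) with i counting down-moves:
  k=0: S(0,0) = 86.0400
  k=1: S(1,0) = 118.3026; S(1,1) = 62.5758
  k=2: S(2,0) = 162.6628; S(2,1) = 86.0400; S(2,2) = 45.5106
  k=3: S(3,0) = 223.6569; S(3,1) = 118.3026; S(3,2) = 62.5758; S(3,3) = 33.0993
  k=4: S(4,0) = 307.5221; S(4,1) = 162.6628; S(4,2) = 86.0400; S(4,3) = 45.5106; S(4,4) = 24.0727
Terminal payoffs V(N, i) = max(K - S_T, 0):
  V(4,0) = 0.000000; V(4,1) = 0.000000; V(4,2) = 0.000000; V(4,3) = 32.839413; V(4,4) = 54.277319
Backward induction: V(k, i) = exp(-r*dt) * [p * V(k+1, i) + (1-p) * V(k+1, i+1)].
  V(3,0) = exp(-r*dt) * [p*0.000000 + (1-p)*0.000000] = 0.000000
  V(3,1) = exp(-r*dt) * [p*0.000000 + (1-p)*0.000000] = 0.000000
  V(3,2) = exp(-r*dt) * [p*0.000000 + (1-p)*32.839413] = 17.563384
  V(3,3) = exp(-r*dt) * [p*32.839413 + (1-p)*54.277319] = 43.622533
  V(2,0) = exp(-r*dt) * [p*0.000000 + (1-p)*0.000000] = 0.000000
  V(2,1) = exp(-r*dt) * [p*0.000000 + (1-p)*17.563384] = 9.393361
  V(2,2) = exp(-r*dt) * [p*17.563384 + (1-p)*43.622533] = 31.135519
  V(1,0) = exp(-r*dt) * [p*0.000000 + (1-p)*9.393361] = 5.023817
  V(1,1) = exp(-r*dt) * [p*9.393361 + (1-p)*31.135519] = 20.826436
  V(0,0) = exp(-r*dt) * [p*5.023817 + (1-p)*20.826436] = 13.371074

Answer: Price = V(0,0) = 13.3711


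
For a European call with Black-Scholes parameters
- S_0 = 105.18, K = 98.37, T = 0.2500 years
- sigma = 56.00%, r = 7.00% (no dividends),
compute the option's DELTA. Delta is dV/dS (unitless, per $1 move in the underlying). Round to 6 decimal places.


d1 = 0.4415617451; d2 = 0.1615617451
phi(d1) = 0.3618856791; exp(-qT) = 1.0000000000; exp(-rT) = 0.9826522357
N(d1) = 0.6705968142
Delta = exp(-qT) * N(d1) = 1.0000000000 * 0.6705968142 = 0.670597

Answer: Delta = 0.670597


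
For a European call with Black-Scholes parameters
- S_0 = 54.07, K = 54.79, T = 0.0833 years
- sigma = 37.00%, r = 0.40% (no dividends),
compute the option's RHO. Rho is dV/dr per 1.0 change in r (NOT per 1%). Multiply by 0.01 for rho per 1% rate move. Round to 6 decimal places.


d1 = -0.0673584842; d2 = -0.1741469199
phi(d1) = 0.3980382726; exp(-qT) = 1.0000000000; exp(-rT) = 0.9996668555
N(d2) = 0.4308749999
Rho = K*T*exp(-rT)*N(d2) = 54.7900 * 0.0833 * 0.9996668555 * 0.4308749999 = 1.965861

Answer: Rho = 1.965861


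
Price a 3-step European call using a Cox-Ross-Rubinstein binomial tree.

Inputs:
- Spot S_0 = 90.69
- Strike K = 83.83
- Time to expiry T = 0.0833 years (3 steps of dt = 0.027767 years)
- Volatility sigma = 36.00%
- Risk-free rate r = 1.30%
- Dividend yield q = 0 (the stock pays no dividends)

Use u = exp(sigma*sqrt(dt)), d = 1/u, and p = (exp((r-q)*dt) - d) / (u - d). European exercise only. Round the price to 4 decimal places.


dt = T/N = 0.027767
u = exp(sigma*sqrt(dt)) = 1.061824; d = 1/u = 0.941776
p = (exp((r-q)*dt) - d) / (u - d) = 0.488015
Discount per step: exp(-r*dt) = 0.999639
Stock lattice S(k, i) with i counting down-moves:
  k=0: S(0,0) = 90.6900
  k=1: S(1,0) = 96.2968; S(1,1) = 85.4097
  k=2: S(2,0) = 102.2502; S(2,1) = 90.6900; S(2,2) = 80.4367
  k=3: S(3,0) = 108.5717; S(3,1) = 96.2968; S(3,2) = 85.4097; S(3,3) = 75.7534
Terminal payoffs V(N, i) = max(S_T - K, 0):
  V(3,0) = 24.741734; V(3,1) = 12.466801; V(3,2) = 1.579651; V(3,3) = 0.000000
Backward induction: V(k, i) = exp(-r*dt) * [p * V(k+1, i) + (1-p) * V(k+1, i+1)].
  V(2,0) = exp(-r*dt) * [p*24.741734 + (1-p)*12.466801] = 18.450490
  V(2,1) = exp(-r*dt) * [p*12.466801 + (1-p)*1.579651] = 6.890254
  V(2,2) = exp(-r*dt) * [p*1.579651 + (1-p)*0.000000] = 0.770615
  V(1,0) = exp(-r*dt) * [p*18.450490 + (1-p)*6.890254] = 12.527299
  V(1,1) = exp(-r*dt) * [p*6.890254 + (1-p)*0.770615] = 3.755734
  V(0,0) = exp(-r*dt) * [p*12.527299 + (1-p)*3.755734] = 8.033488

Answer: Price = V(0,0) = 8.0335


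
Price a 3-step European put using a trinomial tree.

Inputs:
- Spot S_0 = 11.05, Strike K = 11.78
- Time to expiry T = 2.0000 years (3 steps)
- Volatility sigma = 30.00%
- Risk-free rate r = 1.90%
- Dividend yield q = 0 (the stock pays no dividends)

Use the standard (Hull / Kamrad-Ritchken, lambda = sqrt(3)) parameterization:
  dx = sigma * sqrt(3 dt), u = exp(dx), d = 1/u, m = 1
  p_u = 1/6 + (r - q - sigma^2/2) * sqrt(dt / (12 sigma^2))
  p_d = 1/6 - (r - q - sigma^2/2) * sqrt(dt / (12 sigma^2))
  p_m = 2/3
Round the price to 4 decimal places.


dt = T/N = 0.666667; dx = sigma*sqrt(3*dt) = 0.424264
u = exp(dx) = 1.528465; d = 1/u = 0.654251
p_u = 0.146239, p_m = 0.666667, p_d = 0.187094
Discount per step: exp(-r*dt) = 0.987413
Stock lattice S(k, j) with j the centered position index:
  k=0: S(0,+0) = 11.0500
  k=1: S(1,-1) = 7.2295; S(1,+0) = 11.0500; S(1,+1) = 16.8895
  k=2: S(2,-2) = 4.7299; S(2,-1) = 7.2295; S(2,+0) = 11.0500; S(2,+1) = 16.8895; S(2,+2) = 25.8151
  k=3: S(3,-3) = 3.0945; S(3,-2) = 4.7299; S(3,-1) = 7.2295; S(3,+0) = 11.0500; S(3,+1) = 16.8895; S(3,+2) = 25.8151; S(3,+3) = 39.4574
Terminal payoffs V(N, j) = max(K - S_T, 0):
  V(3,-3) = 8.685463; V(3,-2) = 7.050108; V(3,-1) = 4.550525; V(3,+0) = 0.730000; V(3,+1) = 0.000000; V(3,+2) = 0.000000; V(3,+3) = 0.000000
Backward induction: V(k, j) = exp(-r*dt) * [p_u * V(k+1, j+1) + p_m * V(k+1, j) + p_d * V(k+1, j-1)]
  V(2,-2) = exp(-r*dt) * [p_u*4.550525 + p_m*7.050108 + p_d*8.685463] = 6.902549
  V(2,-1) = exp(-r*dt) * [p_u*0.730000 + p_m*4.550525 + p_d*7.050108] = 4.403342
  V(2,+0) = exp(-r*dt) * [p_u*0.000000 + p_m*0.730000 + p_d*4.550525] = 1.321202
  V(2,+1) = exp(-r*dt) * [p_u*0.000000 + p_m*0.000000 + p_d*0.730000] = 0.134860
  V(2,+2) = exp(-r*dt) * [p_u*0.000000 + p_m*0.000000 + p_d*0.000000] = 0.000000
  V(1,-1) = exp(-r*dt) * [p_u*1.321202 + p_m*4.403342 + p_d*6.902549] = 4.364564
  V(1,+0) = exp(-r*dt) * [p_u*0.134860 + p_m*1.321202 + p_d*4.403342] = 1.702659
  V(1,+1) = exp(-r*dt) * [p_u*0.000000 + p_m*0.134860 + p_d*1.321202] = 0.332853
  V(0,+0) = exp(-r*dt) * [p_u*0.332853 + p_m*1.702659 + p_d*4.364564] = 1.975188

Answer: Price = V(0,0) = 1.9752


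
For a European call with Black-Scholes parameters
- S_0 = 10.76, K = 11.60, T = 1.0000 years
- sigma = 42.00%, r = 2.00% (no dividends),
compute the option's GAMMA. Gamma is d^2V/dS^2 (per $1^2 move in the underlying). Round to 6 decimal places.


d1 = 0.0786439443; d2 = -0.3413560557
phi(d1) = 0.3977104829; exp(-qT) = 1.0000000000; exp(-rT) = 0.9801986733
Gamma = exp(-qT) * phi(d1) / (S * sigma * sqrt(T)) = 1.0000000000 * 0.3977104829 / (10.7600 * 0.4200 * 1.0000000000) = 0.088005

Answer: Gamma = 0.088005


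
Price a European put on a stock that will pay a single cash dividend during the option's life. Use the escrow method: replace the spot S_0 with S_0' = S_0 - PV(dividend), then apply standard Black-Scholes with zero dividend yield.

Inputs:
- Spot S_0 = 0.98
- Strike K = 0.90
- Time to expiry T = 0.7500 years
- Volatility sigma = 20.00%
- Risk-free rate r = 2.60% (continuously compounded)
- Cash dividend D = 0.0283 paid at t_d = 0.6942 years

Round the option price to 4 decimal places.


Answer: Price = 0.0345

Derivation:
PV(D) = D * exp(-r * t_d) = 0.0283 * 0.98211271 = 0.02779379
S_0' = S_0 - PV(D) = 0.9800 - 0.02779379 = 0.95220621
d1 = (ln(S_0'/K) + (r + sigma^2/2)*T) / (sigma*sqrt(T)) = 0.52473550
d2 = d1 - sigma*sqrt(T) = 0.35153042
exp(-rT) = 0.98068890
N(-d1) = 0.29988354; N(-d2) = 0.36259523
P = K * exp(-rT) * N(-d2) - S_0' * N(-d1) = 0.9000 * 0.98068890 * 0.36259523 - 0.95220621 * 0.29988354 = 0.0345


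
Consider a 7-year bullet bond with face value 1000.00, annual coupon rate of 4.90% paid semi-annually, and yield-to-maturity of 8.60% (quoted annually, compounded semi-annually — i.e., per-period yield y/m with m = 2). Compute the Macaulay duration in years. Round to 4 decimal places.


Answer: Macaulay duration = 5.8731 years

Derivation:
Coupon per period c = face * coupon_rate / m = 24.500000
Periods per year m = 2; per-period yield y/m = 0.043000
Number of cashflows N = 14
Cashflows (t years, CF_t, discount factor 1/(1+y/m)^(m*t), PV):
  t = 0.5000: CF_t = 24.500000, DF = 0.958773, PV = 23.489933
  t = 1.0000: CF_t = 24.500000, DF = 0.919245, PV = 22.521508
  t = 1.5000: CF_t = 24.500000, DF = 0.881347, PV = 21.593009
  t = 2.0000: CF_t = 24.500000, DF = 0.845012, PV = 20.702789
  t = 2.5000: CF_t = 24.500000, DF = 0.810174, PV = 19.849270
  t = 3.0000: CF_t = 24.500000, DF = 0.776773, PV = 19.030940
  t = 3.5000: CF_t = 24.500000, DF = 0.744749, PV = 18.246347
  t = 4.0000: CF_t = 24.500000, DF = 0.714045, PV = 17.494100
  t = 4.5000: CF_t = 24.500000, DF = 0.684607, PV = 16.772867
  t = 5.0000: CF_t = 24.500000, DF = 0.656382, PV = 16.081368
  t = 5.5000: CF_t = 24.500000, DF = 0.629322, PV = 15.418378
  t = 6.0000: CF_t = 24.500000, DF = 0.603376, PV = 14.782721
  t = 6.5000: CF_t = 24.500000, DF = 0.578501, PV = 14.173270
  t = 7.0000: CF_t = 1024.500000, DF = 0.554651, PV = 568.239795
Price P = sum_t PV_t = 808.396295
Macaulay numerator sum_t t * PV_t:
  t * PV_t at t = 0.5000: 11.744966
  t * PV_t at t = 1.0000: 22.521508
  t * PV_t at t = 1.5000: 32.389513
  t * PV_t at t = 2.0000: 41.405578
  t * PV_t at t = 2.5000: 49.623175
  t * PV_t at t = 3.0000: 57.092819
  t * PV_t at t = 3.5000: 63.862214
  t * PV_t at t = 4.0000: 69.976402
  t * PV_t at t = 4.5000: 75.477902
  t * PV_t at t = 5.0000: 80.406842
  t * PV_t at t = 5.5000: 84.801080
  t * PV_t at t = 6.0000: 88.696327
  t * PV_t at t = 6.5000: 92.126258
  t * PV_t at t = 7.0000: 3977.678563
Macaulay duration D = (sum_t t * PV_t) / P = 4747.803147 / 808.396295 = 5.873113
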